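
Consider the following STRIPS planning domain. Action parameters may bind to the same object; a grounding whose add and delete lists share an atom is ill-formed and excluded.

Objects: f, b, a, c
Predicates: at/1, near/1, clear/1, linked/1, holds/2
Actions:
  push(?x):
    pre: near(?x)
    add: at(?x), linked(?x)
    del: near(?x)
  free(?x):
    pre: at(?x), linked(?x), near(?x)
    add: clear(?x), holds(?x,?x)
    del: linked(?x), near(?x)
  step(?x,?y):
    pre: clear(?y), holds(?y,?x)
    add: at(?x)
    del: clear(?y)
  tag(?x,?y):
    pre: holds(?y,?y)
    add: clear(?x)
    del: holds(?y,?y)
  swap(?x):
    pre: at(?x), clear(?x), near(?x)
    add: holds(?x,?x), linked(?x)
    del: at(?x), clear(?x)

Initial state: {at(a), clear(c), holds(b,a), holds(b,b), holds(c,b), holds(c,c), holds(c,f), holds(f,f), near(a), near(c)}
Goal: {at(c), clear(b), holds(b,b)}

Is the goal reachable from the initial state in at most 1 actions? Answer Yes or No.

No

1. push(c)  →  {at(a), at(c), clear(c), holds(b,a), holds(b,b), holds(c,b), holds(c,c), holds(c,f), holds(f,f), linked(c), near(a)}
2. tag(b,f)  →  {at(a), at(c), clear(b), clear(c), holds(b,a), holds(b,b), holds(c,b), holds(c,c), holds(c,f), linked(c), near(a)}
optimal plan length = 2; 2 > 1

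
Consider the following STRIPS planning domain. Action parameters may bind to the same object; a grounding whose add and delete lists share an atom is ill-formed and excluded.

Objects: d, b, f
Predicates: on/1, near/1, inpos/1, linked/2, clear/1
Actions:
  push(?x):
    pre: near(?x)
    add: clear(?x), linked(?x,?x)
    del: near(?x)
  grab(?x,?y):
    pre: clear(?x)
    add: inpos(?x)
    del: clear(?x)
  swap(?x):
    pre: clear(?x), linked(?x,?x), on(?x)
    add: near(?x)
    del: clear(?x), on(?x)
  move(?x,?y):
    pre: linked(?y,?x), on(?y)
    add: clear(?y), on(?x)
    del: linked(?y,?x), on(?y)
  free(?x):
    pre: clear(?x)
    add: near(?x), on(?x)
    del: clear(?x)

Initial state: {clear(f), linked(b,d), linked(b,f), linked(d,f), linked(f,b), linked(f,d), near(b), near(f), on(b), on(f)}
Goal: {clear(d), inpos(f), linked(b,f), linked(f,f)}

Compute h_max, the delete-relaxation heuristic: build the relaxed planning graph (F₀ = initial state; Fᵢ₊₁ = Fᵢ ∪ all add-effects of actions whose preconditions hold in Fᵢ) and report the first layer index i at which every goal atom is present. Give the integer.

2

F0 = init (10 atoms)
F1 = F0 ∪ {clear(b), inpos(f), linked(b,b), linked(f,f), on(d)}  (15 atoms)
F2 = F1 ∪ {clear(d), inpos(b)}  (17 atoms)
goal ⊆ F2  ⇒  h_max = 2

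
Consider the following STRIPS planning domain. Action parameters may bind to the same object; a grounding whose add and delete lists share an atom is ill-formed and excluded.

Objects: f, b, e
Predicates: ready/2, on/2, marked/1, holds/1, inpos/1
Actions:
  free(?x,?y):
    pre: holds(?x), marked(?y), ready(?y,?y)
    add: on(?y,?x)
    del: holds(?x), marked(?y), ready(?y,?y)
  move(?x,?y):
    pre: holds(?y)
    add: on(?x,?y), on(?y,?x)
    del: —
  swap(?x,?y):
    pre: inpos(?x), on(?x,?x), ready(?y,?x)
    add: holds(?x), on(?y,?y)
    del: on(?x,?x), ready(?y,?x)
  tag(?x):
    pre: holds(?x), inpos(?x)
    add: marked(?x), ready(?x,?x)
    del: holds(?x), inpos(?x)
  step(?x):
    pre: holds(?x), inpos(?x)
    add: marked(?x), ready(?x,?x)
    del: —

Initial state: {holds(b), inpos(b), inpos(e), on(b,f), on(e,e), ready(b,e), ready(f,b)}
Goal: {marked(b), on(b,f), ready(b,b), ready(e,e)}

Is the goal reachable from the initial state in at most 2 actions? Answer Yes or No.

No

1. swap(e,b)  →  {holds(b), holds(e), inpos(b), inpos(e), on(b,b), on(b,f), ready(f,b)}
2. tag(b)  →  {holds(e), inpos(e), marked(b), on(b,b), on(b,f), ready(b,b), ready(f,b)}
3. tag(e)  →  {marked(b), marked(e), on(b,b), on(b,f), ready(b,b), ready(e,e), ready(f,b)}
optimal plan length = 3; 3 > 2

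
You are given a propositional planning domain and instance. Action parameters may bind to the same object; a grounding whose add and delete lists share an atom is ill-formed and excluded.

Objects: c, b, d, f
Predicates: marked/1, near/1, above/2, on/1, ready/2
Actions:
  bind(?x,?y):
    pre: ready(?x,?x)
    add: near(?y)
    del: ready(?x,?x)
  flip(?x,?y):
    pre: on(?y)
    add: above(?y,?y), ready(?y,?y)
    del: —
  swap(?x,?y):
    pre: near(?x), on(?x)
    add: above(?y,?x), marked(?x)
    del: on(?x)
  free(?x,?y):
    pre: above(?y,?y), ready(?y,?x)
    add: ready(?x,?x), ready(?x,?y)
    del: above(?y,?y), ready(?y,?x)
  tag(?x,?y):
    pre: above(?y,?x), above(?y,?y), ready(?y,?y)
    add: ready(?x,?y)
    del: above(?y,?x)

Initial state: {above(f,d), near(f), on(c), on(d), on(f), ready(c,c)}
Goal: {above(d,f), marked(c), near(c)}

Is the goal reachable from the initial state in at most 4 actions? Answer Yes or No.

Yes

1. bind(c,c)  →  {above(f,d), near(c), near(f), on(c), on(d), on(f)}
2. swap(c,c)  →  {above(c,c), above(f,d), marked(c), near(c), near(f), on(d), on(f)}
3. swap(f,d)  →  {above(c,c), above(d,f), above(f,d), marked(c), marked(f), near(c), near(f), on(d)}
optimal plan length = 3; 3 ≤ 4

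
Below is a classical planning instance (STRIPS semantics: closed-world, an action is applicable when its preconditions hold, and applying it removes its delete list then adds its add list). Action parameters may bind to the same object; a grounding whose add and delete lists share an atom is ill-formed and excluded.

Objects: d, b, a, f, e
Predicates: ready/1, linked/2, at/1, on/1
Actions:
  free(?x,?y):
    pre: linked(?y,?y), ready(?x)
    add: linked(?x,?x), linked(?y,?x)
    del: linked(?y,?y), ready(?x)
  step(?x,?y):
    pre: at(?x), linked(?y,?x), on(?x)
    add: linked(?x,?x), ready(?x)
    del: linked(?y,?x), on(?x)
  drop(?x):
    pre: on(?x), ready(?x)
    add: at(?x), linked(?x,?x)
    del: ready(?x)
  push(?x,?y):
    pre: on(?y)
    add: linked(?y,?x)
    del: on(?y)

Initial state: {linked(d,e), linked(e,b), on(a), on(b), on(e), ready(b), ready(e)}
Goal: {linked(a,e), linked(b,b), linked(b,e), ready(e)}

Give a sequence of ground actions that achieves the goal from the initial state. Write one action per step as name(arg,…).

drop(b); push(e,b); push(e,a)

1. drop(b)  →  {at(b), linked(b,b), linked(d,e), linked(e,b), on(a), on(b), on(e), ready(e)}
2. push(e,b)  →  {at(b), linked(b,b), linked(b,e), linked(d,e), linked(e,b), on(a), on(e), ready(e)}
3. push(e,a)  →  {at(b), linked(a,e), linked(b,b), linked(b,e), linked(d,e), linked(e,b), on(e), ready(e)}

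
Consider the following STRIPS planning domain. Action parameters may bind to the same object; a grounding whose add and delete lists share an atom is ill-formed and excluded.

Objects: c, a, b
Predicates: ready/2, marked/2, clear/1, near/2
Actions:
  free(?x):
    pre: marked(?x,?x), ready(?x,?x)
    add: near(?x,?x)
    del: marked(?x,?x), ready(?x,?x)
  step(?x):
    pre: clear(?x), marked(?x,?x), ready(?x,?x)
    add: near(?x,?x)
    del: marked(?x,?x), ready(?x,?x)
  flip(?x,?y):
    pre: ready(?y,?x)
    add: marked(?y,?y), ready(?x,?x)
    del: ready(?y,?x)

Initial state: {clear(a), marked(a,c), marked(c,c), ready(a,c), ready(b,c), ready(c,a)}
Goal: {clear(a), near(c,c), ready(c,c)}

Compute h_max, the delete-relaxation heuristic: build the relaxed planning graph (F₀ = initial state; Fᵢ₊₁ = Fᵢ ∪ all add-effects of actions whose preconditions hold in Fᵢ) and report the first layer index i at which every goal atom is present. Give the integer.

2

F0 = init (6 atoms)
F1 = F0 ∪ {marked(a,a), marked(b,b), ready(a,a), ready(c,c)}  (10 atoms)
F2 = F1 ∪ {near(a,a), near(c,c)}  (12 atoms)
goal ⊆ F2  ⇒  h_max = 2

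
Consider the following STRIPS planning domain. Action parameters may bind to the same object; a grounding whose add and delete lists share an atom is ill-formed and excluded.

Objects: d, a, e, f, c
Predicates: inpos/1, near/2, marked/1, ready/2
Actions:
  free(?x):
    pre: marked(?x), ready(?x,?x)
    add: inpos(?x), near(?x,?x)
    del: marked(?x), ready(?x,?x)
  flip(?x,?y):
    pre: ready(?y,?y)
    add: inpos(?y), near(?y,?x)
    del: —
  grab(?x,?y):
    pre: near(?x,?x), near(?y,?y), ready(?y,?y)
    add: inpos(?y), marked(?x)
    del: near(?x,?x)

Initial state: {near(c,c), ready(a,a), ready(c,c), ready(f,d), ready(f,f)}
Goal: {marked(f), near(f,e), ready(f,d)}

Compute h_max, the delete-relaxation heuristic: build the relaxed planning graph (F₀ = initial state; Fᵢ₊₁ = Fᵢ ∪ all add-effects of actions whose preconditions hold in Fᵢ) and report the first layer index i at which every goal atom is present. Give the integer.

F0 = init (5 atoms)
F1 = F0 ∪ {inpos(a), inpos(c), inpos(f), marked(c), near(a,a), near(a,c), near(a,d), near(a,e), near(a,f), near(c,a), near(c,d), near(c,e), near(c,f), near(f,a), near(f,c), near(f,d), near(f,e), near(f,f)}  (23 atoms)
F2 = F1 ∪ {marked(a), marked(f)}  (25 atoms)
goal ⊆ F2  ⇒  h_max = 2

2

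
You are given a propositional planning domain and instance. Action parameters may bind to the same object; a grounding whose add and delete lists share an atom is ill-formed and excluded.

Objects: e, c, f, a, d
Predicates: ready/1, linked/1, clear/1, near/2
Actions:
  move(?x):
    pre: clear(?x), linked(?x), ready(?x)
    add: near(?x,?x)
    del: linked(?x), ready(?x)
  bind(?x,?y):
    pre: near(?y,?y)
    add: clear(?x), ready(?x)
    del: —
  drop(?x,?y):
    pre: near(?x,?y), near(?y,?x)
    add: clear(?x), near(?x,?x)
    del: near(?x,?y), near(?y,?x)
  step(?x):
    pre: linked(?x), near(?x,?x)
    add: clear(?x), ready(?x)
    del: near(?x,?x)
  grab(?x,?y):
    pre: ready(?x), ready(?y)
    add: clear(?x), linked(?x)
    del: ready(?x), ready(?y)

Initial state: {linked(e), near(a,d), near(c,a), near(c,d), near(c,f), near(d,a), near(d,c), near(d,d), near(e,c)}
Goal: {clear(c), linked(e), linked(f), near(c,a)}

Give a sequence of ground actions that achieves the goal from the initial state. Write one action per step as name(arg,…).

1. bind(c,d)  →  {clear(c), linked(e), near(a,d), near(c,a), near(c,d), near(c,f), near(d,a), near(d,c), near(d,d), near(e,c), ready(c)}
2. bind(f,d)  →  {clear(c), clear(f), linked(e), near(a,d), near(c,a), near(c,d), near(c,f), near(d,a), near(d,c), near(d,d), near(e,c), ready(c), ready(f)}
3. grab(f,c)  →  {clear(c), clear(f), linked(e), linked(f), near(a,d), near(c,a), near(c,d), near(c,f), near(d,a), near(d,c), near(d,d), near(e,c)}

bind(c,d); bind(f,d); grab(f,c)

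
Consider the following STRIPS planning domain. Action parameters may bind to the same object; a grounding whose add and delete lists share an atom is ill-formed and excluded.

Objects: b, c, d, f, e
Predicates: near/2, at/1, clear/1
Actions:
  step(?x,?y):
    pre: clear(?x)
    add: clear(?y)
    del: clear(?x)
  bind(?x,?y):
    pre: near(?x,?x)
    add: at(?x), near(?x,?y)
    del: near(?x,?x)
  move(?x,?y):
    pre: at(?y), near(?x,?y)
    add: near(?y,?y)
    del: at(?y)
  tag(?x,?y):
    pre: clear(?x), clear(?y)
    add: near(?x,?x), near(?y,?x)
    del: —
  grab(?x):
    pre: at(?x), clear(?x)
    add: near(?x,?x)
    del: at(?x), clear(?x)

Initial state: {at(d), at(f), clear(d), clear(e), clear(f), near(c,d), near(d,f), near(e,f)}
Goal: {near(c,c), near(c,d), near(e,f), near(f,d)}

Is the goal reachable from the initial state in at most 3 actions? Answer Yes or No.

1. step(e,c)  →  {at(d), at(f), clear(c), clear(d), clear(f), near(c,d), near(d,f), near(e,f)}
2. tag(c,c)  →  {at(d), at(f), clear(c), clear(d), clear(f), near(c,c), near(c,d), near(d,f), near(e,f)}
3. tag(d,f)  →  {at(d), at(f), clear(c), clear(d), clear(f), near(c,c), near(c,d), near(d,d), near(d,f), near(e,f), near(f,d)}
optimal plan length = 3; 3 ≤ 3

Yes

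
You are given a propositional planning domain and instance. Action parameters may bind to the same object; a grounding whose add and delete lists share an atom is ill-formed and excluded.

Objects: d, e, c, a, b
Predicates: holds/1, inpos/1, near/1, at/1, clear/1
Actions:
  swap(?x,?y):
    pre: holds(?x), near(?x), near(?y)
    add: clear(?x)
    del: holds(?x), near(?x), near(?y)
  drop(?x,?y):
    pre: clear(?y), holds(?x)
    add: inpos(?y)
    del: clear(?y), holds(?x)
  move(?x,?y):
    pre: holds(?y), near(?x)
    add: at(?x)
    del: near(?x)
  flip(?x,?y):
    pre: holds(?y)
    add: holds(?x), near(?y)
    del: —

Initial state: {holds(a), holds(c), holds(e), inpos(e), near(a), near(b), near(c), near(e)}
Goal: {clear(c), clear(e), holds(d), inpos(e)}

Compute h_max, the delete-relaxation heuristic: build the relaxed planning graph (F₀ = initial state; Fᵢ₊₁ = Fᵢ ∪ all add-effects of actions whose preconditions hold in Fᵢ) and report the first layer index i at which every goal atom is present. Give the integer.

1

F0 = init (8 atoms)
F1 = F0 ∪ {at(a), at(b), at(c), at(e), clear(a), clear(c), clear(e), holds(b), holds(d)}  (17 atoms)
goal ⊆ F1  ⇒  h_max = 1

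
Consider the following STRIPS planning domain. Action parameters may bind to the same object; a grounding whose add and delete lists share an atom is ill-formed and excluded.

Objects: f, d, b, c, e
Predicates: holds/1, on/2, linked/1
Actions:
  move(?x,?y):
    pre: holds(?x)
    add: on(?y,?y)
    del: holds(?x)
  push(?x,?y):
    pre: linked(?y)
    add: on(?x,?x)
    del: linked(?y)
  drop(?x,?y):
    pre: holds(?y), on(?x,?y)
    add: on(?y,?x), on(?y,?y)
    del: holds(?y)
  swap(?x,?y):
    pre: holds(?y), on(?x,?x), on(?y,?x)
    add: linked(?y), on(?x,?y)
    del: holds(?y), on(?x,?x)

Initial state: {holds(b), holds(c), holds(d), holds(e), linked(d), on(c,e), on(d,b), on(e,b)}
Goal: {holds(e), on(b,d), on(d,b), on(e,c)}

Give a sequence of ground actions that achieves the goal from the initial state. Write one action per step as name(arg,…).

1. move(d,e)  →  {holds(b), holds(c), holds(e), linked(d), on(c,e), on(d,b), on(e,b), on(e,e)}
2. drop(d,b)  →  {holds(c), holds(e), linked(d), on(b,b), on(b,d), on(c,e), on(d,b), on(e,b), on(e,e)}
3. swap(e,c)  →  {holds(e), linked(c), linked(d), on(b,b), on(b,d), on(c,e), on(d,b), on(e,b), on(e,c)}

move(d,e); drop(d,b); swap(e,c)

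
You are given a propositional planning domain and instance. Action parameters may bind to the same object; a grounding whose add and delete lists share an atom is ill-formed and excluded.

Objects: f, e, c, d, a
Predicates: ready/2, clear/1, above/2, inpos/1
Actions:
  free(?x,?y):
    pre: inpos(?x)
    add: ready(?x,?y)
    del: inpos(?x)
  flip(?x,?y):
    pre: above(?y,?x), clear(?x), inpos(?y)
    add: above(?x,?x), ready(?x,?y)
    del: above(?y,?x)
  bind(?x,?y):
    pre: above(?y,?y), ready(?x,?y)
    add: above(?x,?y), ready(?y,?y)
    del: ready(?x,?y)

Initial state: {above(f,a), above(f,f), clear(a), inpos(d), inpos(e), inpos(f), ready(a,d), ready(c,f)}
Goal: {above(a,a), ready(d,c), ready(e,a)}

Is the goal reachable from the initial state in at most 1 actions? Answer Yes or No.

No

1. free(e,a)  →  {above(f,a), above(f,f), clear(a), inpos(d), inpos(f), ready(a,d), ready(c,f), ready(e,a)}
2. free(d,c)  →  {above(f,a), above(f,f), clear(a), inpos(f), ready(a,d), ready(c,f), ready(d,c), ready(e,a)}
3. flip(a,f)  →  {above(a,a), above(f,f), clear(a), inpos(f), ready(a,d), ready(a,f), ready(c,f), ready(d,c), ready(e,a)}
optimal plan length = 3; 3 > 1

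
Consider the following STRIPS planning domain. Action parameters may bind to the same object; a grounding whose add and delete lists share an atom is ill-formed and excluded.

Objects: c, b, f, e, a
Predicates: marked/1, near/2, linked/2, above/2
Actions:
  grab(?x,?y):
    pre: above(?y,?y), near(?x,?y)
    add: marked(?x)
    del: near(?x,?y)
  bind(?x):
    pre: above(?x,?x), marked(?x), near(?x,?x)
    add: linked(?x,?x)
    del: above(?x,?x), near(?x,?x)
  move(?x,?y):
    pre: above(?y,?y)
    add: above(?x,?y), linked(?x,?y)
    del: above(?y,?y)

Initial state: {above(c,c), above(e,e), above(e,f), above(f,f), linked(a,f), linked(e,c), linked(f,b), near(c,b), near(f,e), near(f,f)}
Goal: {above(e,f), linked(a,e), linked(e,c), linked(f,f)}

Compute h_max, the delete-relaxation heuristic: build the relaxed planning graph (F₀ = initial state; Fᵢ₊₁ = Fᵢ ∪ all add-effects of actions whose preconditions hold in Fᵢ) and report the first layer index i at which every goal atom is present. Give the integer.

2

F0 = init (10 atoms)
F1 = F0 ∪ {above(a,c), above(a,e), above(a,f), above(b,c), above(b,e), above(b,f), above(c,e), above(c,f), above(e,c), above(f,c), above(f,e), linked(a,c), linked(a,e), linked(b,c), linked(b,e), linked(b,f), linked(c,e), linked(c,f), linked(e,f), linked(f,c), linked(f,e), marked(f)}  (32 atoms)
F2 = F1 ∪ {linked(f,f)}  (33 atoms)
goal ⊆ F2  ⇒  h_max = 2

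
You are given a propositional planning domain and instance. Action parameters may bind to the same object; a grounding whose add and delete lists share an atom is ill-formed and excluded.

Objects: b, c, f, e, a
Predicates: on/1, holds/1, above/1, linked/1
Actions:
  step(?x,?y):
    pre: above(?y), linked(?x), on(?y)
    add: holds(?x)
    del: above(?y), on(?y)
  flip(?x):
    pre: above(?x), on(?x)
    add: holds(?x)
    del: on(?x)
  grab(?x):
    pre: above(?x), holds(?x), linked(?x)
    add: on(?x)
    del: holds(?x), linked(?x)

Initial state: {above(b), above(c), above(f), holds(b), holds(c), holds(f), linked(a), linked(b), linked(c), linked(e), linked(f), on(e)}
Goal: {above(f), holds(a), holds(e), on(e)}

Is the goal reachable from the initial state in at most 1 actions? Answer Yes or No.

1. grab(b)  →  {above(b), above(c), above(f), holds(c), holds(f), linked(a), linked(c), linked(e), linked(f), on(b), on(e)}
2. step(e,b)  →  {above(c), above(f), holds(c), holds(e), holds(f), linked(a), linked(c), linked(e), linked(f), on(e)}
3. grab(c)  →  {above(c), above(f), holds(e), holds(f), linked(a), linked(e), linked(f), on(c), on(e)}
4. step(a,c)  →  {above(f), holds(a), holds(e), holds(f), linked(a), linked(e), linked(f), on(e)}
optimal plan length = 4; 4 > 1

No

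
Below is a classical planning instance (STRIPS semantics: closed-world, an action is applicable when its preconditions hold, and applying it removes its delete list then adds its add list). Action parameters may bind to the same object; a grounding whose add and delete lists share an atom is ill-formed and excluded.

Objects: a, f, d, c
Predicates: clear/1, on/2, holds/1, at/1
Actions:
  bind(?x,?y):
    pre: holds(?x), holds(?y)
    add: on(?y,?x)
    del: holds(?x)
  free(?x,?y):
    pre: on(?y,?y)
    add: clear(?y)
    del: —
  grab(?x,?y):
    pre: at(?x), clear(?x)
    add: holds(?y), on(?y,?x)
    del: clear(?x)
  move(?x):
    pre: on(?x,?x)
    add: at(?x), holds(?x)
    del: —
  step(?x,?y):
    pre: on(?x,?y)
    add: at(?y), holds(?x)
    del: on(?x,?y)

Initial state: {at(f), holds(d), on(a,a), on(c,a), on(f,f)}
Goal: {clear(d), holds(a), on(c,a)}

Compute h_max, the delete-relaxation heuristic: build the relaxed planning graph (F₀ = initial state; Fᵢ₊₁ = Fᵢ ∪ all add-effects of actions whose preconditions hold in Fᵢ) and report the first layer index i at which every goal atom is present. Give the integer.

2

F0 = init (5 atoms)
F1 = F0 ∪ {at(a), clear(a), clear(f), holds(a), holds(c), holds(f), on(d,d)}  (12 atoms)
F2 = F1 ∪ {at(d), clear(d), on(a,c), on(a,d), on(a,f), on(c,c), on(c,d), on(c,f), on(d,a), on(d,c), on(d,f), on(f,a), on(f,c), on(f,d)}  (26 atoms)
goal ⊆ F2  ⇒  h_max = 2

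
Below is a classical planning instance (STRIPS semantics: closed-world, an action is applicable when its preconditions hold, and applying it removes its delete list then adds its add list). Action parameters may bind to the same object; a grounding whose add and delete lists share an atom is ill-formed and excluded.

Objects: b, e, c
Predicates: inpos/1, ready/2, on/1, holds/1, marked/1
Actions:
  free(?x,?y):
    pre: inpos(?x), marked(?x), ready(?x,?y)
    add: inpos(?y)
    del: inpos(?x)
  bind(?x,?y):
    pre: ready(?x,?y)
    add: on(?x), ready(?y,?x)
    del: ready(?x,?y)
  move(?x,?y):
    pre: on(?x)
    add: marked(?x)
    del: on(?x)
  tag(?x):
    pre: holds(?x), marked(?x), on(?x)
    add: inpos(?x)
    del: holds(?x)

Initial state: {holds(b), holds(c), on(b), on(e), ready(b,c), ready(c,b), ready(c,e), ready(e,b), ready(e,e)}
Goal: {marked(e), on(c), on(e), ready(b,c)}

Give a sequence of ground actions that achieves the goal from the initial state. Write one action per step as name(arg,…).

1. bind(c,b)  →  {holds(b), holds(c), on(b), on(c), on(e), ready(b,c), ready(c,e), ready(e,b), ready(e,e)}
2. move(e,b)  →  {holds(b), holds(c), marked(e), on(b), on(c), ready(b,c), ready(c,e), ready(e,b), ready(e,e)}
3. bind(e,b)  →  {holds(b), holds(c), marked(e), on(b), on(c), on(e), ready(b,c), ready(b,e), ready(c,e), ready(e,e)}

bind(c,b); move(e,b); bind(e,b)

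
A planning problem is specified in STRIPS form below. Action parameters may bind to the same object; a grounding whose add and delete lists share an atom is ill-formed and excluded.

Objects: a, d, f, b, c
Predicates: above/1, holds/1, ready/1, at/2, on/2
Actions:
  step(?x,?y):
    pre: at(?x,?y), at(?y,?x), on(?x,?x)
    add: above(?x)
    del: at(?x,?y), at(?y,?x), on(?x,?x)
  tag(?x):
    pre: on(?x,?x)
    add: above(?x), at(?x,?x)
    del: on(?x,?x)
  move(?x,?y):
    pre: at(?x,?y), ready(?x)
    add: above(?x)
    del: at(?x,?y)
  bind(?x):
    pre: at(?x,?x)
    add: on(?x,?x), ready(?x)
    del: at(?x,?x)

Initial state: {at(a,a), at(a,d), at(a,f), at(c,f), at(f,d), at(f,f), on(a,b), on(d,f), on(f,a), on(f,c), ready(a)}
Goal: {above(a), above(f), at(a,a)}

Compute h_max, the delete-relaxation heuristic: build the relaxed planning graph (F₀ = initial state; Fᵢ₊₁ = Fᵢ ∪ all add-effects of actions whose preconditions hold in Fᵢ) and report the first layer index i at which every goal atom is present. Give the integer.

F0 = init (11 atoms)
F1 = F0 ∪ {above(a), on(a,a), on(f,f), ready(f)}  (15 atoms)
F2 = F1 ∪ {above(f)}  (16 atoms)
goal ⊆ F2  ⇒  h_max = 2

2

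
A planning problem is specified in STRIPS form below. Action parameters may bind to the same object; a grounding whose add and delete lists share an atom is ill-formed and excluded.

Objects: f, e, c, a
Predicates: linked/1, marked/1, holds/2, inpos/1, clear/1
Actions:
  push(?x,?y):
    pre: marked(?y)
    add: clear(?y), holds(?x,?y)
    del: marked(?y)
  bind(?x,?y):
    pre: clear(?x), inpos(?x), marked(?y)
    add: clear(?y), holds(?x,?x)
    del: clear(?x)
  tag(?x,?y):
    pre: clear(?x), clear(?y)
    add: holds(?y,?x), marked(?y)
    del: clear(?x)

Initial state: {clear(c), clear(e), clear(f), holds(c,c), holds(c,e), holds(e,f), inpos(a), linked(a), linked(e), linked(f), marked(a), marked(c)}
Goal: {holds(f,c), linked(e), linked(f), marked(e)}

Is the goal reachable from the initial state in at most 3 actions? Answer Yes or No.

Yes

1. push(f,c)  →  {clear(c), clear(e), clear(f), holds(c,c), holds(c,e), holds(e,f), holds(f,c), inpos(a), linked(a), linked(e), linked(f), marked(a)}
2. tag(f,e)  →  {clear(c), clear(e), holds(c,c), holds(c,e), holds(e,f), holds(f,c), inpos(a), linked(a), linked(e), linked(f), marked(a), marked(e)}
optimal plan length = 2; 2 ≤ 3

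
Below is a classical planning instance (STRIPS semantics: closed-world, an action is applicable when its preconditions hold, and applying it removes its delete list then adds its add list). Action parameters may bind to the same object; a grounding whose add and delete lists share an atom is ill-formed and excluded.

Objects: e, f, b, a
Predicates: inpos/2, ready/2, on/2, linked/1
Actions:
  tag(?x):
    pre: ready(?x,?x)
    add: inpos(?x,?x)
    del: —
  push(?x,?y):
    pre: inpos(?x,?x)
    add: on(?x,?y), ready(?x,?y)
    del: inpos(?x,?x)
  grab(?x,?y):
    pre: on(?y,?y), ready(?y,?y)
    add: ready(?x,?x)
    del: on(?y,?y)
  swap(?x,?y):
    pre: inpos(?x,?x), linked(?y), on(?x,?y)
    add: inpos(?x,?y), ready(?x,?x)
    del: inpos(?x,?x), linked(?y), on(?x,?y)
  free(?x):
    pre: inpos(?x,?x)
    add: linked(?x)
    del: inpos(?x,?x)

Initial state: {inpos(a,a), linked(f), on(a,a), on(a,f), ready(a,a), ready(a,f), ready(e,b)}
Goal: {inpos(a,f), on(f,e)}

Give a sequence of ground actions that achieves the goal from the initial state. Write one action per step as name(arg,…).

grab(f,a); tag(f); push(f,e); swap(a,f)

1. grab(f,a)  →  {inpos(a,a), linked(f), on(a,f), ready(a,a), ready(a,f), ready(e,b), ready(f,f)}
2. tag(f)  →  {inpos(a,a), inpos(f,f), linked(f), on(a,f), ready(a,a), ready(a,f), ready(e,b), ready(f,f)}
3. push(f,e)  →  {inpos(a,a), linked(f), on(a,f), on(f,e), ready(a,a), ready(a,f), ready(e,b), ready(f,e), ready(f,f)}
4. swap(a,f)  →  {inpos(a,f), on(f,e), ready(a,a), ready(a,f), ready(e,b), ready(f,e), ready(f,f)}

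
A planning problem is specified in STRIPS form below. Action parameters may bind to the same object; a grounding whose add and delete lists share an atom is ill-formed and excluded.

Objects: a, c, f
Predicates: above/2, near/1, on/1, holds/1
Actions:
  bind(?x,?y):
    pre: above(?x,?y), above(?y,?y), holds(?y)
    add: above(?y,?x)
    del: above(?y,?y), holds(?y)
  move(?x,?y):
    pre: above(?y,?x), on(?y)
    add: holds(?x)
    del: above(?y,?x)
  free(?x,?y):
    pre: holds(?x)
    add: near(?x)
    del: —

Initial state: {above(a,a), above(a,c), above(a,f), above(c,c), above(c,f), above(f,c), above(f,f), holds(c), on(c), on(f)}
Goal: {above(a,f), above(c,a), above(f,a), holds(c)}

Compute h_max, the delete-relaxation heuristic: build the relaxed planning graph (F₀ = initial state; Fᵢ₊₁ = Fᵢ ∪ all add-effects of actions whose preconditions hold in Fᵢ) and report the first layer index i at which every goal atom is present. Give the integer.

F0 = init (10 atoms)
F1 = F0 ∪ {above(c,a), holds(f), near(c)}  (13 atoms)
F2 = F1 ∪ {above(f,a), holds(a), near(f)}  (16 atoms)
goal ⊆ F2  ⇒  h_max = 2

2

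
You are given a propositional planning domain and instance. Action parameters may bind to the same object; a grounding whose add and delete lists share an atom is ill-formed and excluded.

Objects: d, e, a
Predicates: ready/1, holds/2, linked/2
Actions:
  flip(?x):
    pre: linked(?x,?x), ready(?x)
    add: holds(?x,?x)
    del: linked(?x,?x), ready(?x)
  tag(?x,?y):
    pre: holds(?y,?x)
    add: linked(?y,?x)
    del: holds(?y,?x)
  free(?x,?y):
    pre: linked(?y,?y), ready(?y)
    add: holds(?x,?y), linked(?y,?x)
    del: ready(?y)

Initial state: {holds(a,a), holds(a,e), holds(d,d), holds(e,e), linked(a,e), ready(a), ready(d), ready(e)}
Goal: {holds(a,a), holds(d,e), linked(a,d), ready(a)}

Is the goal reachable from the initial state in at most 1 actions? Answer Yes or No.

No

1. tag(d,d)  →  {holds(a,a), holds(a,e), holds(e,e), linked(a,e), linked(d,d), ready(a), ready(d), ready(e)}
2. tag(e,e)  →  {holds(a,a), holds(a,e), linked(a,e), linked(d,d), linked(e,e), ready(a), ready(d), ready(e)}
3. free(d,e)  →  {holds(a,a), holds(a,e), holds(d,e), linked(a,e), linked(d,d), linked(e,d), linked(e,e), ready(a), ready(d)}
4. free(a,d)  →  {holds(a,a), holds(a,d), holds(a,e), holds(d,e), linked(a,e), linked(d,a), linked(d,d), linked(e,d), linked(e,e), ready(a)}
5. tag(d,a)  →  {holds(a,a), holds(a,e), holds(d,e), linked(a,d), linked(a,e), linked(d,a), linked(d,d), linked(e,d), linked(e,e), ready(a)}
optimal plan length = 5; 5 > 1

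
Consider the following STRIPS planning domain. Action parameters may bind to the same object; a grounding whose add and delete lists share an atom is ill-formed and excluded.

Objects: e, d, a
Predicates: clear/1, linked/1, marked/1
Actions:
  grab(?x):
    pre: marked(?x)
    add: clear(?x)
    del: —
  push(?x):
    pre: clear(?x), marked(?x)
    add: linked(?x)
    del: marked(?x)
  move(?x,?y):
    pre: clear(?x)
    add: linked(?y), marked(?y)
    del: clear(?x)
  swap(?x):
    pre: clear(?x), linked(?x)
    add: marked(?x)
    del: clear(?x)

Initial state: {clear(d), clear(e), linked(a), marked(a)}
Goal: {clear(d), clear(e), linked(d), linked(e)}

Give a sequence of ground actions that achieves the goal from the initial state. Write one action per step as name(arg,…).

grab(a); move(e,e); grab(e); move(a,d)

1. grab(a)  →  {clear(a), clear(d), clear(e), linked(a), marked(a)}
2. move(e,e)  →  {clear(a), clear(d), linked(a), linked(e), marked(a), marked(e)}
3. grab(e)  →  {clear(a), clear(d), clear(e), linked(a), linked(e), marked(a), marked(e)}
4. move(a,d)  →  {clear(d), clear(e), linked(a), linked(d), linked(e), marked(a), marked(d), marked(e)}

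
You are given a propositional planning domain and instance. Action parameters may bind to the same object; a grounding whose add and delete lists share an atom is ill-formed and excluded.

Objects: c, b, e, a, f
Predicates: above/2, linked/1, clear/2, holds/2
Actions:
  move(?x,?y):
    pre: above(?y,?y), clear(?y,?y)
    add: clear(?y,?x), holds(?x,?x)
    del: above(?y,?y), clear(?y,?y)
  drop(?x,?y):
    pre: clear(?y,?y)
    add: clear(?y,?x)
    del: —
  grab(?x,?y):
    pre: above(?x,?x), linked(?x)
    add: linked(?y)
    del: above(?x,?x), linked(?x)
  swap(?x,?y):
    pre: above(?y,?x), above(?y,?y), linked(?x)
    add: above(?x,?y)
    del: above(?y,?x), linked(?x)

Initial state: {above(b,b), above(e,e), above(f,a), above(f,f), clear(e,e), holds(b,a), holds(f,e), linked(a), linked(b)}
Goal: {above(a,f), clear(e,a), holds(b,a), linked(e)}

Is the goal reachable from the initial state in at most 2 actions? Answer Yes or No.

1. move(a,e)  →  {above(b,b), above(f,a), above(f,f), clear(e,a), holds(a,a), holds(b,a), holds(f,e), linked(a), linked(b)}
2. grab(b,e)  →  {above(f,a), above(f,f), clear(e,a), holds(a,a), holds(b,a), holds(f,e), linked(a), linked(e)}
3. swap(a,f)  →  {above(a,f), above(f,f), clear(e,a), holds(a,a), holds(b,a), holds(f,e), linked(e)}
optimal plan length = 3; 3 > 2

No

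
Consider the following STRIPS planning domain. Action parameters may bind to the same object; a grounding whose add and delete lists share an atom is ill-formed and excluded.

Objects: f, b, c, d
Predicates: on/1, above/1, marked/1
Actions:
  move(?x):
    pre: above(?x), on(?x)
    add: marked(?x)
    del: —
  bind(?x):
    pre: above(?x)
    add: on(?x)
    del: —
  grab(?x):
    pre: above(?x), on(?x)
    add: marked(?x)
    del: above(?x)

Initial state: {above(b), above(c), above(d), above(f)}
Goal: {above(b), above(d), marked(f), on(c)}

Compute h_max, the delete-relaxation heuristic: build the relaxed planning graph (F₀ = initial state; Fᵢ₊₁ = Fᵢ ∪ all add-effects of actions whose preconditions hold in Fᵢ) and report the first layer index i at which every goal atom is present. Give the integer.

F0 = init (4 atoms)
F1 = F0 ∪ {on(b), on(c), on(d), on(f)}  (8 atoms)
F2 = F1 ∪ {marked(b), marked(c), marked(d), marked(f)}  (12 atoms)
goal ⊆ F2  ⇒  h_max = 2

2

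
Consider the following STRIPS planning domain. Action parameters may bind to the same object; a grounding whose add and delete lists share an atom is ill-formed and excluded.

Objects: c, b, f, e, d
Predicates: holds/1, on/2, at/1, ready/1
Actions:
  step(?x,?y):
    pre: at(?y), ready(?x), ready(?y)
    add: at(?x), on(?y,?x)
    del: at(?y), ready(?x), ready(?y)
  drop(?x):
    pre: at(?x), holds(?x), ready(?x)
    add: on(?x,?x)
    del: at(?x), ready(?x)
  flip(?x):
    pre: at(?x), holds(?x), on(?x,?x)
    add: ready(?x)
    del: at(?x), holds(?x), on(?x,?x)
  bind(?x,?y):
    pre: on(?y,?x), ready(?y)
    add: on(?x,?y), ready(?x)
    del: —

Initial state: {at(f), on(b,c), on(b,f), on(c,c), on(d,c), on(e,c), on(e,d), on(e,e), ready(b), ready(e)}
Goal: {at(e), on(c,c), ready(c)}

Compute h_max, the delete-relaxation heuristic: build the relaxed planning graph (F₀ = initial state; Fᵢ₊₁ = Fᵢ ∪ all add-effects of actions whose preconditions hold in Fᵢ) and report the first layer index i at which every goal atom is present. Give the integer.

F0 = init (10 atoms)
F1 = F0 ∪ {on(c,b), on(c,e), on(d,e), on(f,b), ready(c), ready(d), ready(f)}  (17 atoms)
F2 = F1 ∪ {at(b), at(c), at(d), at(e), on(c,d), on(f,c), on(f,d), on(f,e)}  (25 atoms)
goal ⊆ F2  ⇒  h_max = 2

2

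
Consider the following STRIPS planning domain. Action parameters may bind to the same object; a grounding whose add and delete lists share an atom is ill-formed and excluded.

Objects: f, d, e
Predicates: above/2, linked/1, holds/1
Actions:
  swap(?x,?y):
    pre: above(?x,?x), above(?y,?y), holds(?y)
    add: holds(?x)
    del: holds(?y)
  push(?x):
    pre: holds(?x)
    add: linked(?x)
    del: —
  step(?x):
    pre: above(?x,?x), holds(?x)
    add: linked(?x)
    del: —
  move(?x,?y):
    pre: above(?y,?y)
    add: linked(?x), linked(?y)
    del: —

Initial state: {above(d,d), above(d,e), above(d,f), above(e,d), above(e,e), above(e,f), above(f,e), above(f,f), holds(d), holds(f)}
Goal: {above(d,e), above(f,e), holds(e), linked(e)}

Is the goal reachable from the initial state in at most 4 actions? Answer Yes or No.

Yes

1. swap(e,f)  →  {above(d,d), above(d,e), above(d,f), above(e,d), above(e,e), above(e,f), above(f,e), above(f,f), holds(d), holds(e)}
2. push(e)  →  {above(d,d), above(d,e), above(d,f), above(e,d), above(e,e), above(e,f), above(f,e), above(f,f), holds(d), holds(e), linked(e)}
optimal plan length = 2; 2 ≤ 4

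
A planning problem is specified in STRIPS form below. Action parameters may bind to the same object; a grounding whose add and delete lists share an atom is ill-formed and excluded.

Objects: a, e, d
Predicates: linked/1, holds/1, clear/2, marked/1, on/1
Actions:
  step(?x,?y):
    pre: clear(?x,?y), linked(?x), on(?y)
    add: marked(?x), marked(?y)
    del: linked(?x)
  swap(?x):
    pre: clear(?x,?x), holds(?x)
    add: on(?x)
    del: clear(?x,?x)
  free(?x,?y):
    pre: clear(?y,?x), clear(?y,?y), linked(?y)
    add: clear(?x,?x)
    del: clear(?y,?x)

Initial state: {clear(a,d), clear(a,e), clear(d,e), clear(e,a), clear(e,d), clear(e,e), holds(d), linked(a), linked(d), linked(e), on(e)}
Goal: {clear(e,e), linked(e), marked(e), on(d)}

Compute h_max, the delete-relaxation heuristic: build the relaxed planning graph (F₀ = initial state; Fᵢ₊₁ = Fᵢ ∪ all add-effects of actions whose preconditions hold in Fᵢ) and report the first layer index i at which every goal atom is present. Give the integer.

F0 = init (11 atoms)
F1 = F0 ∪ {clear(a,a), clear(d,d), marked(a), marked(d), marked(e)}  (16 atoms)
F2 = F1 ∪ {on(d)}  (17 atoms)
goal ⊆ F2  ⇒  h_max = 2

2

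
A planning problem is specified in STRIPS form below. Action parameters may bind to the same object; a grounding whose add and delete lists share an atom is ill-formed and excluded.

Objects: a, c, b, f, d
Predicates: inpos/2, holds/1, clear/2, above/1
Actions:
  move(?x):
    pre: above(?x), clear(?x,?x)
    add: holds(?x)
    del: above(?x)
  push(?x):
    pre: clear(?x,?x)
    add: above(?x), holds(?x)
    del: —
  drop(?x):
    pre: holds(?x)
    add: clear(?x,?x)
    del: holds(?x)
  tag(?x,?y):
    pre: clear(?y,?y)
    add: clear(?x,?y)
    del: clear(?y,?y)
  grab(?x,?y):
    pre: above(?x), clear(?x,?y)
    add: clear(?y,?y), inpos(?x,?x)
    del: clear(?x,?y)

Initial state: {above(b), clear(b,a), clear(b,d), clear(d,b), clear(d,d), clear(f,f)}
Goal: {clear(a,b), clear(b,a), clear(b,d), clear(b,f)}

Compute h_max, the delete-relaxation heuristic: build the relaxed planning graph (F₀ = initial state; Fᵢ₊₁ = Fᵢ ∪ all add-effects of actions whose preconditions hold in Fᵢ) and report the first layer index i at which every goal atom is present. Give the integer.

F0 = init (6 atoms)
F1 = F0 ∪ {above(d), above(f), clear(a,a), clear(a,d), clear(a,f), clear(b,f), clear(c,d), clear(c,f), clear(d,f), clear(f,d), holds(d), holds(f), inpos(b,b)}  (19 atoms)
F2 = F1 ∪ {above(a), clear(b,b), clear(c,a), clear(d,a), clear(f,a), holds(a), inpos(d,d), inpos(f,f)}  (27 atoms)
F3 = F2 ∪ {clear(a,b), clear(c,b), clear(f,b), holds(b), inpos(a,a)}  (32 atoms)
goal ⊆ F3  ⇒  h_max = 3

3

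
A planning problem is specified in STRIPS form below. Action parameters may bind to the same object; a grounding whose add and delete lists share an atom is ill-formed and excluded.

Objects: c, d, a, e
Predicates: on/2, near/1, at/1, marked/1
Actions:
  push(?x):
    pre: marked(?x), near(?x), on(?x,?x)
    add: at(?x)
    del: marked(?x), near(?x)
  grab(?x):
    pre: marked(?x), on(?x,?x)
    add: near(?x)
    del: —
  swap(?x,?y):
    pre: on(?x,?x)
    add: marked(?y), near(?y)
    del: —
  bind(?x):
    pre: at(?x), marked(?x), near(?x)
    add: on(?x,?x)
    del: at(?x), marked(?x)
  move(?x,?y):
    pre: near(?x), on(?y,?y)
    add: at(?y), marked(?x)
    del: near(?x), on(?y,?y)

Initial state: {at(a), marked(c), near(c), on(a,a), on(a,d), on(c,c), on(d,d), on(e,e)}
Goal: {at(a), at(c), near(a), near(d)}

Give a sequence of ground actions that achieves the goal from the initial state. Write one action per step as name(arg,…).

1. push(c)  →  {at(a), at(c), on(a,a), on(a,d), on(c,c), on(d,d), on(e,e)}
2. swap(c,d)  →  {at(a), at(c), marked(d), near(d), on(a,a), on(a,d), on(c,c), on(d,d), on(e,e)}
3. swap(c,a)  →  {at(a), at(c), marked(a), marked(d), near(a), near(d), on(a,a), on(a,d), on(c,c), on(d,d), on(e,e)}

push(c); swap(c,d); swap(c,a)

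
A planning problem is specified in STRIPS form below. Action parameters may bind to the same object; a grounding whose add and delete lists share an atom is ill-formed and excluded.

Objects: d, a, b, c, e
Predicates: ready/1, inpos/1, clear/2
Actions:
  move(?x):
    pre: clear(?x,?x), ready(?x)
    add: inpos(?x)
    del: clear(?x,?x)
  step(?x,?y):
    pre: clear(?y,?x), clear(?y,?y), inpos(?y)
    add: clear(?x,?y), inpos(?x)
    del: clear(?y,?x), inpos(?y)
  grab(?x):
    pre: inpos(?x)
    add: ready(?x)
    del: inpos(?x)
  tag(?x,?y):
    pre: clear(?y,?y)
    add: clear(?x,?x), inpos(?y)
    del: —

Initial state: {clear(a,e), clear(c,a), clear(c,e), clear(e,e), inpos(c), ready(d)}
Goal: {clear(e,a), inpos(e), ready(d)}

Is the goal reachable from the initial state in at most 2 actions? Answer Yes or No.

1. tag(a,e)  →  {clear(a,a), clear(a,e), clear(c,a), clear(c,e), clear(e,e), inpos(c), inpos(e), ready(d)}
2. tag(d,a)  →  {clear(a,a), clear(a,e), clear(c,a), clear(c,e), clear(d,d), clear(e,e), inpos(a), inpos(c), inpos(e), ready(d)}
3. step(e,a)  →  {clear(a,a), clear(c,a), clear(c,e), clear(d,d), clear(e,a), clear(e,e), inpos(c), inpos(e), ready(d)}
optimal plan length = 3; 3 > 2

No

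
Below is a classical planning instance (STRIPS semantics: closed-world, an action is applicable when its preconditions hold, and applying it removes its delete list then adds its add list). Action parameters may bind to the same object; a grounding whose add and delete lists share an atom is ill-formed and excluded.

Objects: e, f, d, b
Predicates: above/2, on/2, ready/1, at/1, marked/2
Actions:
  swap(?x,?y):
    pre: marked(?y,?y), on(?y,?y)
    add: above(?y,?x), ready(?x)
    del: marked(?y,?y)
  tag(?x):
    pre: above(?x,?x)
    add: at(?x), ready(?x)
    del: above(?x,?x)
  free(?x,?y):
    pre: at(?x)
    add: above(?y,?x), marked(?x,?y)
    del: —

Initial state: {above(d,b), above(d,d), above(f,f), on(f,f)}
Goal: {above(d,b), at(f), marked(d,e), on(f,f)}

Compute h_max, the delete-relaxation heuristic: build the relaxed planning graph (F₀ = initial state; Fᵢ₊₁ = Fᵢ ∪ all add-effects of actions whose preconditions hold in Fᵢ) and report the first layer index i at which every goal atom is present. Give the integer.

F0 = init (4 atoms)
F1 = F0 ∪ {at(d), at(f), ready(d), ready(f)}  (8 atoms)
F2 = F1 ∪ {above(b,d), above(b,f), above(d,f), above(e,d), above(e,f), above(f,d), marked(d,b), marked(d,d), marked(d,e), marked(d,f), marked(f,b), marked(f,d), marked(f,e), marked(f,f)}  (22 atoms)
goal ⊆ F2  ⇒  h_max = 2

2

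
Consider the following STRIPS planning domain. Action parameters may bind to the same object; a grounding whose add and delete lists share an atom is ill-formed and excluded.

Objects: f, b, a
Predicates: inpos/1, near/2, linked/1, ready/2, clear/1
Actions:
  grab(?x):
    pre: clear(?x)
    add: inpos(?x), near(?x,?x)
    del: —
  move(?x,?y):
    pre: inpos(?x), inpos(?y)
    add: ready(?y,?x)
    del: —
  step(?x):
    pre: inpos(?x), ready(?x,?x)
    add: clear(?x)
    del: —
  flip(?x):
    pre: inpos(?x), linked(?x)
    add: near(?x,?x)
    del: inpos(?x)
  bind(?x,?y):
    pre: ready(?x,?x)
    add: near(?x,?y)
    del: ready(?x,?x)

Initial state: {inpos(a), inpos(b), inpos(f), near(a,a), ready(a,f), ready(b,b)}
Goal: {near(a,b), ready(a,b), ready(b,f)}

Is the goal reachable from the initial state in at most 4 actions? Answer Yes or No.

1. move(f,b)  →  {inpos(a), inpos(b), inpos(f), near(a,a), ready(a,f), ready(b,b), ready(b,f)}
2. move(b,a)  →  {inpos(a), inpos(b), inpos(f), near(a,a), ready(a,b), ready(a,f), ready(b,b), ready(b,f)}
3. move(a,a)  →  {inpos(a), inpos(b), inpos(f), near(a,a), ready(a,a), ready(a,b), ready(a,f), ready(b,b), ready(b,f)}
4. bind(a,b)  →  {inpos(a), inpos(b), inpos(f), near(a,a), near(a,b), ready(a,b), ready(a,f), ready(b,b), ready(b,f)}
optimal plan length = 4; 4 ≤ 4

Yes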